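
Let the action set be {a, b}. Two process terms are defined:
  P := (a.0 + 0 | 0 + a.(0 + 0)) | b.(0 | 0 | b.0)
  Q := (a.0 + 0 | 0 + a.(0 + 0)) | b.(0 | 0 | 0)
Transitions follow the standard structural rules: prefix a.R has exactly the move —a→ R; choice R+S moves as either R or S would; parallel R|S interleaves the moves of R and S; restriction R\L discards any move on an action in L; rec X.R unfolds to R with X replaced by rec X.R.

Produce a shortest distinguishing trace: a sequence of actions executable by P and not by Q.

LTS(P): 9 reachable states
  s0 = (a.0 + 0 | 0 + a.(0 + 0)) | b.(0 | 0 | b.0) → ··a··> s1, ··a··> s2, ··b··> s3
  s1 = (0 + 0) | b.(0 | 0 | b.0) → ··b··> s4
  s2 = 0 | b.(0 | 0 | b.0) → ··b··> s5
  s3 = (a.0 + 0 | 0 + a.(0 + 0)) | (0 | 0 | b.0) → ··a··> s4, ··a··> s5, ··b··> s6
  s4 = (0 + 0) | (0 | 0 | b.0) → ··b··> s7
  s5 = 0 | (0 | 0 | b.0) → ··b··> s8
  s6 = (a.0 + 0 | 0 + a.(0 + 0)) | (0 | 0 | 0) → ··a··> s7, ··a··> s8
  s7 = (0 + 0) | (0 | 0 | 0) → ∅
  s8 = 0 | (0 | 0 | 0) → ∅
LTS(Q): 6 reachable states
  t0 = (a.0 + 0 | 0 + a.(0 + 0)) | b.(0 | 0 | 0) → ··a··> t1, ··a··> t2, ··b··> t3
  t1 = (0 + 0) | b.(0 | 0 | 0) → ··b··> t4
  t2 = 0 | b.(0 | 0 | 0) → ··b··> t5
  t3 = (a.0 + 0 | 0 + a.(0 + 0)) | (0 | 0 | 0) → ··a··> t4, ··a··> t5
  t4 = (0 + 0) | (0 | 0 | 0) → ∅
  t5 = 0 | (0 | 0 | 0) → ∅
Trace ⟨bb⟩ through P, begin at {s0}:
  after b @ step 1: {s3}
  after b @ step 2: {s6}
  P completes σ.
Trace ⟨bb⟩ through Q, begin at {t0}:
  after b @ step 1: {t3}
  after b @ step 2: ∅ (Q stuck)

bb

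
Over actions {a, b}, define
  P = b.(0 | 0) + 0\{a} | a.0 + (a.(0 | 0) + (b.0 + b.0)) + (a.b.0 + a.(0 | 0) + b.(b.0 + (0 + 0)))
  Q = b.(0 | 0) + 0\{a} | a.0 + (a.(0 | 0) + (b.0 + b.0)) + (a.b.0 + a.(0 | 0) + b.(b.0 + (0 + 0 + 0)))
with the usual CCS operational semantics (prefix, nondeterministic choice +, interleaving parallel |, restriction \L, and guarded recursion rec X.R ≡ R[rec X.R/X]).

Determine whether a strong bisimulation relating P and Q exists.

LTS(P): 6 reachable states
  p0 = b.(0 | 0) + 0\{a} | a.0 + (a.(0 | 0) + (b.0 + b.0)) + (a.b.0 + a.(0 | 0) + b.(b.0 + (0 + 0))) :: —a→ p1, —a→ p2, —a→ p3, —b→ p1, —b→ p4, —b→ p5
  p1 = 0 | 0 :: stopped
  p2 = 0\{a} | 0 :: stopped
  p3 = b.0 :: —b→ p4
  p4 = 0 :: stopped
  p5 = b.0 + (0 + 0) :: —b→ p4
LTS(Q): 6 reachable states
  q0 = b.(0 | 0) + 0\{a} | a.0 + (a.(0 | 0) + (b.0 + b.0)) + (a.b.0 + a.(0 | 0) + b.(b.0 + (0 + 0 + 0))) :: —a→ q1, —a→ q2, —a→ q3, —b→ q1, —b→ q4, —b→ q5
  q1 = 0 | 0 :: stopped
  q2 = 0\{a} | 0 :: stopped
  q3 = b.0 :: —b→ q4
  q4 = 0 :: stopped
  q5 = b.0 + (0 + 0 + 0) :: —b→ q4
Coarsest stable partition (strong bisimilarity classes):
  B0 = {p0, q0}
  B1 = {p1, p2, p4, q1, q2, q4}
  B2 = {p3, p5, q3, q5}
p0 ∈ B0, q0 ∈ B0 → same block

YES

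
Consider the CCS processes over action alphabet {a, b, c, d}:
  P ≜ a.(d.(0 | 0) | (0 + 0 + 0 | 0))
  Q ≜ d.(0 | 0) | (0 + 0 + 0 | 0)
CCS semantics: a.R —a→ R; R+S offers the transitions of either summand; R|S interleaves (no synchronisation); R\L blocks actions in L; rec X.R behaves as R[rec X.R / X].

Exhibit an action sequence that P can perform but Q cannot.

a

Reachable graph of P (3 states):
  m0 = a.(d.(0 | 0) | (0 + 0 + 0 | 0)) → —a→ m1
  m1 = d.(0 | 0) | (0 + 0 + 0 | 0) → —d→ m2
  m2 = 0 | 0 | (0 + 0 + 0 | 0) → stopped
Reachable graph of Q (2 states):
  n0 = d.(0 | 0) | (0 + 0 + 0 | 0) → —d→ n1
  n1 = 0 | 0 | (0 + 0 + 0 | 0) → stopped
Run σ = ⟨a⟩ on P: start {m0}
  after a @ step 1: {m1}
  P completes σ.
Run σ = ⟨a⟩ on Q: start {n0}
  after a @ step 1: ∅ (Q stuck)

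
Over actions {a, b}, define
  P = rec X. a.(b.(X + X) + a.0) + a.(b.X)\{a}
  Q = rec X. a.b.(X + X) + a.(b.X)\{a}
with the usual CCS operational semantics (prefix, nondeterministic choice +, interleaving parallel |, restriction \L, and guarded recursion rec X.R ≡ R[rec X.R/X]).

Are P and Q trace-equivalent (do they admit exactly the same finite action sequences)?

NO — witness ⟨aa⟩

LTS(P): 6 reachable states
  u0 = rec X. a.(b.(X + X) + a.0) + a.(b.X)\{a} :: =a=> u1, =a=> u2
  u1 = (b.(rec X. a.(b.(X + X) + a.0) + a.(b.X)\{a}))\{a} :: =b=> u3
  u2 = b.((rec X. a.(b.(X + X) + a.0) + a.(b.X)\{a}) + (rec X. a.(b.(X + X) + a.0) + a.(b.X)\{a})) + a.0 :: =a=> u4, =b=> u5
  u3 = (rec X. a.(b.(X + X) + a.0) + a.(b.X)\{a})\{a} :: stopped
  u4 = 0 :: stopped
  u5 = (rec X. a.(b.(X + X) + a.0) + a.(b.X)\{a}) + (rec X. a.(b.(X + X) + a.0) + a.(b.X)\{a}) :: =a=> u1, =a=> u2
LTS(Q): 5 reachable states
  v0 = rec X. a.b.(X + X) + a.(b.X)\{a} :: =a=> v1, =a=> v2
  v1 = (b.(rec X. a.b.(X + X) + a.(b.X)\{a}))\{a} :: =b=> v3
  v2 = b.((rec X. a.b.(X + X) + a.(b.X)\{a}) + (rec X. a.b.(X + X) + a.(b.X)\{a})) :: =b=> v4
  v3 = (rec X. a.b.(X + X) + a.(b.X)\{a})\{a} :: stopped
  v4 = (rec X. a.b.(X + X) + a.(b.X)\{a}) + (rec X. a.b.(X + X) + a.(b.X)\{a}) :: =a=> v1, =a=> v2
Executing aa from P (initial set {u0}):
  after a @ step 1: {u1, u2}
  after a @ step 2: {u4}
  ✓ P
Executing aa from Q (initial set {v0}):
  after a @ step 1: {v1, v2}
  after a @ step 2: no successor for Q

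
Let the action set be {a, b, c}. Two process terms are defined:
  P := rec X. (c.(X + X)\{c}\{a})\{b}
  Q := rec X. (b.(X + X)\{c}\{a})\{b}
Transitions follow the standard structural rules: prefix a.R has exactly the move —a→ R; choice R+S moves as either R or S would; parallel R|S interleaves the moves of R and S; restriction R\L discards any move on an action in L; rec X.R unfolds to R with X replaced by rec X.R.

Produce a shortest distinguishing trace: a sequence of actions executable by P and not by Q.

c

P's transition system — 2 states:
  m0 = rec X. (c.(X + X)\{c}\{a})\{b} ⊢ —c→ m1
  m1 = ((rec X. (c.(X + X)\{c}\{a})\{b}) + (rec X. (c.(X + X)\{c}\{a})\{b}))\{c}\{a}\{b} ⊢ stopped
Q's transition system — 1 states:
  n0 = rec X. (b.(X + X)\{c}\{a})\{b} ⊢ stopped
Run σ = ⟨c⟩ on P: start {m0}
  after c @ step 1: {m1}
  P completes σ.
Run σ = ⟨c⟩ on Q: start {n0}
  after c @ step 1: ∅ (Q stuck)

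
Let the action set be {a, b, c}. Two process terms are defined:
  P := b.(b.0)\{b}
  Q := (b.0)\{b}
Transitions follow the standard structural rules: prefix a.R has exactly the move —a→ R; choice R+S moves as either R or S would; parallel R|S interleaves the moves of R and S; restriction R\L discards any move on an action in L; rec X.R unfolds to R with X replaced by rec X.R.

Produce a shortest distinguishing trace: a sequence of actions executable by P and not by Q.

Reachable graph of P (2 states):
  s0 = b.(b.0)\{b} → -b-> s1
  s1 = (b.0)\{b} → stopped
Reachable graph of Q (1 states):
  t0 = (b.0)\{b} → stopped
Run σ = ⟨b⟩ on P: start {s0}
  [1] b ⇒ {s1}
  — P admits the full trace.
Run σ = ⟨b⟩ on Q: start {t0}
  [1] b ⇒ no successor for Q

b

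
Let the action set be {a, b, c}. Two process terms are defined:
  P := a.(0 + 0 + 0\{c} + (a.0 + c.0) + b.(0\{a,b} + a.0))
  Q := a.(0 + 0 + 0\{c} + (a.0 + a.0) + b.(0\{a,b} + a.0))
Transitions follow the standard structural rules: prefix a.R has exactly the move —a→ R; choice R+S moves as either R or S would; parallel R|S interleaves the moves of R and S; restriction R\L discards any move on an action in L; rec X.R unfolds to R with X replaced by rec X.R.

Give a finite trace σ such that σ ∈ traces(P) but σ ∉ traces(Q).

ac

LTS(P): 4 reachable states
  u0 = a.(0 + 0 + 0\{c} + (a.0 + c.0) + b.(0\{a,b} + a.0)) → --a--▸ u1
  u1 = 0 + 0 + 0\{c} + (a.0 + c.0) + b.(0\{a,b} + a.0) → --a--▸ u2, --b--▸ u3, --c--▸ u2
  u2 = 0 → (no moves)
  u3 = 0\{a,b} + a.0 → --a--▸ u2
LTS(Q): 4 reachable states
  v0 = a.(0 + 0 + 0\{c} + (a.0 + a.0) + b.(0\{a,b} + a.0)) → --a--▸ v1
  v1 = 0 + 0 + 0\{c} + (a.0 + a.0) + b.(0\{a,b} + a.0) → --a--▸ v2, --b--▸ v3
  v2 = 0 → (no moves)
  v3 = 0\{a,b} + a.0 → --a--▸ v2
Executing ac from P (initial set {u0}):
  after a @ step 1: {u1}
  after c @ step 2: {u2}
  P completes σ.
Executing ac from Q (initial set {v0}):
  after a @ step 1: {v1}
  after c @ step 2: ∅ (Q stuck)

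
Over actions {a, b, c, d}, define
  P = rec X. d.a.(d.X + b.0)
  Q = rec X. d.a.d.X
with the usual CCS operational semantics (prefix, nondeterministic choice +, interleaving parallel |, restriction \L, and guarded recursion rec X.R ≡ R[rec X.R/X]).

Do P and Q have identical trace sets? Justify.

traces(P) ≠ traces(Q) — witness ⟨dab⟩

Reachable graph of P (4 states):
  m0 = rec X. d.a.(d.X + b.0) :: =d=> m1
  m1 = a.(d.(rec X. d.a.(d.X + b.0)) + b.0) :: =a=> m2
  m2 = d.(rec X. d.a.(d.X + b.0)) + b.0 :: =b=> m3, =d=> m0
  m3 = 0 :: (no moves)
Reachable graph of Q (3 states):
  n0 = rec X. d.a.d.X :: =d=> n1
  n1 = a.d.(rec X. d.a.d.X) :: =a=> n2
  n2 = d.(rec X. d.a.d.X) :: =d=> n0
Trace ⟨dab⟩ through P, begin at {m0}:
  [1] d ⇒ {m1}
  [2] a ⇒ {m2}
  [3] b ⇒ {m3}
  — P admits the full trace.
Trace ⟨dab⟩ through Q, begin at {n0}:
  [1] d ⇒ {n1}
  [2] a ⇒ {n2}
  [3] b ⇒ ∅ (Q stuck)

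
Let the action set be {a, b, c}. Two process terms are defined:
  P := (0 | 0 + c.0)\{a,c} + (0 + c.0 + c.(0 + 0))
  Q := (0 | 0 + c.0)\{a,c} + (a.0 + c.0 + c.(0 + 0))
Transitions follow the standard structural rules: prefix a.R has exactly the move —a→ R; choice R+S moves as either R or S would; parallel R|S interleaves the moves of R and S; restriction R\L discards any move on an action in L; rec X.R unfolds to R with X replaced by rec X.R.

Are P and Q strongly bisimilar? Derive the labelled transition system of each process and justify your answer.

not bisimilar

Reachable graph of P (3 states):
  m0 = (0 | 0 + c.0)\{a,c} + (0 + c.0 + c.(0 + 0)) | =c=> m1, =c=> m2
  m1 = 0 | (no moves)
  m2 = 0 + 0 | (no moves)
Reachable graph of Q (3 states):
  n0 = (0 | 0 + c.0)\{a,c} + (a.0 + c.0 + c.(0 + 0)) | =a=> n1, =c=> n1, =c=> n2
  n1 = 0 | (no moves)
  n2 = 0 + 0 | (no moves)
Partition-refinement fixed point:
  B0 = {m0}
  B1 = {m1, m2, n1, n2}
  B2 = {n0}
m0 ∈ B0, n0 ∈ B2 → different blocks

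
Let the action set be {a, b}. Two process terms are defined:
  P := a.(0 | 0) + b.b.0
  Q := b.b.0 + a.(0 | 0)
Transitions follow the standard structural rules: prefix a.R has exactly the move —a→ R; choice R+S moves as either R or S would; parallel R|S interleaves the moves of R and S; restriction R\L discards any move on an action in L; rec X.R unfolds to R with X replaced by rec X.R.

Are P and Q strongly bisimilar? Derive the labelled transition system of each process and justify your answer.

LTS(P): 4 reachable states
  s0 = a.(0 | 0) + b.b.0 has moves —a→ s1, —b→ s2
  s1 = 0 | 0 has moves ·
  s2 = b.0 has moves —b→ s3
  s3 = 0 has moves ·
LTS(Q): 4 reachable states
  t0 = b.b.0 + a.(0 | 0) has moves —a→ t1, —b→ t2
  t1 = 0 | 0 has moves ·
  t2 = b.0 has moves —b→ t3
  t3 = 0 has moves ·
Coarsest stable partition (strong bisimilarity classes):
  B0 = {s0, t0}
  B1 = {s1, s3, t1, t3}
  B2 = {s2, t2}
s0 ∈ B0, t0 ∈ B0 → same block

P ~ Q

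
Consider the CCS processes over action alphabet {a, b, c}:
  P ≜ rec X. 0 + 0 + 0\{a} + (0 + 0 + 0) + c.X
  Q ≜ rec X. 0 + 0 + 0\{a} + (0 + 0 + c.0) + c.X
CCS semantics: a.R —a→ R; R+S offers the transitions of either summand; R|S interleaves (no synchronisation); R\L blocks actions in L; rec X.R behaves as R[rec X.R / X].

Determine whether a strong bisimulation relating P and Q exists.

P ≁ Q

P's transition system — 1 states:
  m0 = rec X. 0 + 0 + 0\{a} + (0 + 0 + 0) + c.X has moves —c→ m0
Q's transition system — 2 states:
  n0 = rec X. 0 + 0 + 0\{a} + (0 + 0 + c.0) + c.X has moves —c→ n0, —c→ n1
  n1 = 0 has moves (no moves)
Bisimilarity quotient blocks:
  B0 = {m0}
  B1 = {n0}
  B2 = {n1}
m0 ∈ B0, n0 ∈ B1 → different blocks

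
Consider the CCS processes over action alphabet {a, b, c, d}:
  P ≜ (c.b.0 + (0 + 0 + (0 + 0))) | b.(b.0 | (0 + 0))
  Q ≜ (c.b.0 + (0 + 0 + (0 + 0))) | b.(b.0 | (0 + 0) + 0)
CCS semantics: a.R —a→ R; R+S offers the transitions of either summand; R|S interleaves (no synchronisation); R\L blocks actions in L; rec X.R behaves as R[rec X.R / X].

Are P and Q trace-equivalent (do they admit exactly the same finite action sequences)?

P's transition system — 9 states:
  p0 = (c.b.0 + (0 + 0 + (0 + 0))) | b.(b.0 | (0 + 0)) :: -b-> p1, -c-> p2
  p1 = (c.b.0 + (0 + 0 + (0 + 0))) | (b.0 | (0 + 0)) :: -b-> p3, -c-> p4
  p2 = b.0 | b.(b.0 | (0 + 0)) :: -b-> p4, -b-> p5
  p3 = (c.b.0 + (0 + 0 + (0 + 0))) | (0 | (0 + 0)) :: -c-> p6
  p4 = b.0 | (b.0 | (0 + 0)) :: -b-> p6, -b-> p7
  p5 = 0 | b.(b.0 | (0 + 0)) :: -b-> p7
  p6 = b.0 | (0 | (0 + 0)) :: -b-> p8
  p7 = 0 | (b.0 | (0 + 0)) :: -b-> p8
  p8 = 0 | (0 | (0 + 0)) :: ·
Q's transition system — 9 states:
  q0 = (c.b.0 + (0 + 0 + (0 + 0))) | b.(b.0 | (0 + 0) + 0) :: -b-> q1, -c-> q2
  q1 = (c.b.0 + (0 + 0 + (0 + 0))) | (b.0 | (0 + 0) + 0) :: -b-> q3, -c-> q4
  q2 = b.0 | b.(b.0 | (0 + 0) + 0) :: -b-> q4, -b-> q5
  q3 = (c.b.0 + (0 + 0 + (0 + 0))) | (0 | (0 + 0)) :: -c-> q6
  q4 = b.0 | (b.0 | (0 + 0) + 0) :: -b-> q6, -b-> q7
  q5 = 0 | b.(b.0 | (0 + 0) + 0) :: -b-> q7
  q6 = b.0 | (0 | (0 + 0)) :: -b-> q8
  q7 = 0 | (b.0 | (0 + 0) + 0) :: -b-> q8
  q8 = 0 | (0 | (0 + 0)) :: ·
Partition-refinement fixed point:
  B0 = {p0, q0}
  B1 = {p1, q1}
  B2 = {p4, p5, q4, q5}
  B3 = {p6, p7, q6, q7}
  B4 = {p8, q8}
  B5 = {p3, q3}
  B6 = {p2, q2}
p0 ∈ B0, q0 ∈ B0 → same block
Bisimilar ⇒ trace-equivalent.

YES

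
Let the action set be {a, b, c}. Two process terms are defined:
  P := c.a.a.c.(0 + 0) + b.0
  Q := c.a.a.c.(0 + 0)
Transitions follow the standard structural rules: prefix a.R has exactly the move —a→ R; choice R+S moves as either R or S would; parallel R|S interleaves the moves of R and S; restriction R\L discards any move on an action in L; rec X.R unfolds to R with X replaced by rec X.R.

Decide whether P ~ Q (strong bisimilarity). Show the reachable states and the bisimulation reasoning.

LTS(P): 6 reachable states
  s0 = c.a.a.c.(0 + 0) + b.0 ⊢ -b-> s1, -c-> s2
  s1 = 0 ⊢ deadlocked
  s2 = a.a.c.(0 + 0) ⊢ -a-> s3
  s3 = a.c.(0 + 0) ⊢ -a-> s4
  s4 = c.(0 + 0) ⊢ -c-> s5
  s5 = 0 + 0 ⊢ deadlocked
LTS(Q): 5 reachable states
  t0 = c.a.a.c.(0 + 0) ⊢ -c-> t1
  t1 = a.a.c.(0 + 0) ⊢ -a-> t2
  t2 = a.c.(0 + 0) ⊢ -a-> t3
  t3 = c.(0 + 0) ⊢ -c-> t4
  t4 = 0 + 0 ⊢ deadlocked
Bisimilarity quotient blocks:
  B0 = {s0}
  B1 = {s2, t1}
  B2 = {s3, t2}
  B3 = {s4, t3}
  B4 = {s1, s5, t4}
  B5 = {t0}
s0 ∈ B0, t0 ∈ B5 → different blocks

not bisimilar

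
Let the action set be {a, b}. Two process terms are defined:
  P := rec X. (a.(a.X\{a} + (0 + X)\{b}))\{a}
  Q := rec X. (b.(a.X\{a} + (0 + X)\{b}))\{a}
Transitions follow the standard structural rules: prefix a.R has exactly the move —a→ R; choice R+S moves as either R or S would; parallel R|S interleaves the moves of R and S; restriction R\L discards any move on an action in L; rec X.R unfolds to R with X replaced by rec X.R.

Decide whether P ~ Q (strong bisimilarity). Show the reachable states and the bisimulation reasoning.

NO

Reachable graph of P (1 states):
  m0 = rec X. (a.(a.X\{a} + (0 + X)\{b}))\{a} ⊢ deadlocked
Reachable graph of Q (2 states):
  n0 = rec X. (b.(a.X\{a} + (0 + X)\{b}))\{a} ⊢ -b-> n1
  n1 = (a.(rec X. (b.(a.X\{a} + (0 + X)\{b}))\{a})\{a} + (0 + (rec X. (b.(a.X\{a} + (0 + X)\{b}))\{a}))\{b})\{a} ⊢ deadlocked
Partition-refinement fixed point:
  B0 = {m0, n1}
  B1 = {n0}
m0 ∈ B0, n0 ∈ B1 → different blocks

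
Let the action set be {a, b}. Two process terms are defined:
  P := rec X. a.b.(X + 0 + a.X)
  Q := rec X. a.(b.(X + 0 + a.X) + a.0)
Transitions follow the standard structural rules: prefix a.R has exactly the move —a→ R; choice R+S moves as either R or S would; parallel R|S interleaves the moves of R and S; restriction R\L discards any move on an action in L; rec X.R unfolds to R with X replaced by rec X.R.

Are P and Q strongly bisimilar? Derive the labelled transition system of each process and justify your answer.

not bisimilar

P's transition system — 3 states:
  s0 = rec X. a.b.(X + 0 + a.X) has moves =a=> s1
  s1 = b.((rec X. a.b.(X + 0 + a.X)) + 0 + a.(rec X. a.b.(X + 0 + a.X))) has moves =b=> s2
  s2 = (rec X. a.b.(X + 0 + a.X)) + 0 + a.(rec X. a.b.(X + 0 + a.X)) has moves =a=> s0, =a=> s1
Q's transition system — 4 states:
  t0 = rec X. a.(b.(X + 0 + a.X) + a.0) has moves =a=> t1
  t1 = b.((rec X. a.(b.(X + 0 + a.X) + a.0)) + 0 + a.(rec X. a.(b.(X + 0 + a.X) + a.0))) + a.0 has moves =a=> t2, =b=> t3
  t2 = 0 has moves ∅
  t3 = (rec X. a.(b.(X + 0 + a.X) + a.0)) + 0 + a.(rec X. a.(b.(X + 0 + a.X) + a.0)) has moves =a=> t0, =a=> t1
Bisimilarity quotient blocks:
  B0 = {s0}
  B1 = {s1}
  B2 = {s2}
  B3 = {t0}
  B4 = {t1}
  B5 = {t2}
  B6 = {t3}
s0 ∈ B0, t0 ∈ B3 → different blocks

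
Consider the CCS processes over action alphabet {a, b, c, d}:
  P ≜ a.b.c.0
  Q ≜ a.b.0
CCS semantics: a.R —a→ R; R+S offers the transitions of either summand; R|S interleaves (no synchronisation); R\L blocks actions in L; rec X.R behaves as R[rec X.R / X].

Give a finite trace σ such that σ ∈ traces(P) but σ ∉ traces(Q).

LTS(P): 4 reachable states
  u0 = a.b.c.0 has moves —a→ u1
  u1 = b.c.0 has moves —b→ u2
  u2 = c.0 has moves —c→ u3
  u3 = 0 has moves stopped
LTS(Q): 3 reachable states
  v0 = a.b.0 has moves —a→ v1
  v1 = b.0 has moves —b→ v2
  v2 = 0 has moves stopped
Trace ⟨abc⟩ through P, begin at {u0}:
  step 1 (a): {u1}
  step 2 (b): {u2}
  step 3 (c): {u3}
  — P admits the full trace.
Trace ⟨abc⟩ through Q, begin at {v0}:
  step 1 (a): {v1}
  step 2 (b): {v2}
  step 3 (c): no successor for Q

abc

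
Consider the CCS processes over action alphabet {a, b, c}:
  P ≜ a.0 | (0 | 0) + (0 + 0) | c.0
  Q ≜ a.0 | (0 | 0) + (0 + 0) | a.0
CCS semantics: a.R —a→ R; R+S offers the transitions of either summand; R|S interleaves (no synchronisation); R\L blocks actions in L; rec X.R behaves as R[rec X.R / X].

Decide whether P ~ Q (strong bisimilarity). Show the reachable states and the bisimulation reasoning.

LTS(P): 3 reachable states
  u0 = a.0 | (0 | 0) + (0 + 0) | c.0 → -a-> u1, -c-> u2
  u1 = 0 | (0 | 0) → (no moves)
  u2 = (0 + 0) | 0 → (no moves)
LTS(Q): 3 reachable states
  v0 = a.0 | (0 | 0) + (0 + 0) | a.0 → -a-> v1, -a-> v2
  v1 = (0 + 0) | 0 → (no moves)
  v2 = 0 | (0 | 0) → (no moves)
Partition-refinement fixed point:
  B0 = {u0}
  B1 = {u1, u2, v1, v2}
  B2 = {v0}
u0 ∈ B0, v0 ∈ B2 → different blocks

not bisimilar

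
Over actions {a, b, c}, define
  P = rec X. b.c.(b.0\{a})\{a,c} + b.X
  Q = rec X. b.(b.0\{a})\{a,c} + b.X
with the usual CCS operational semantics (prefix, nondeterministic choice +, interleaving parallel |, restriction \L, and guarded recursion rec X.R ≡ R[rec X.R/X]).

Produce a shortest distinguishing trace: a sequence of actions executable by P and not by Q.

P's transition system — 4 states:
  u0 = rec X. b.c.(b.0\{a})\{a,c} + b.X :: =b=> u0, =b=> u1
  u1 = c.(b.0\{a})\{a,c} :: =c=> u2
  u2 = (b.0\{a})\{a,c} :: =b=> u3
  u3 = 0\{a}\{a,c} :: deadlocked
Q's transition system — 3 states:
  v0 = rec X. b.(b.0\{a})\{a,c} + b.X :: =b=> v0, =b=> v1
  v1 = (b.0\{a})\{a,c} :: =b=> v2
  v2 = 0\{a}\{a,c} :: deadlocked
Executing bc from P (initial set {u0}):
  after b @ step 1: {u0, u1}
  after c @ step 2: {u2}
  P completes σ.
Executing bc from Q (initial set {v0}):
  after b @ step 1: {v0, v1}
  after c @ step 2: ∅  — Q cannot continue

bc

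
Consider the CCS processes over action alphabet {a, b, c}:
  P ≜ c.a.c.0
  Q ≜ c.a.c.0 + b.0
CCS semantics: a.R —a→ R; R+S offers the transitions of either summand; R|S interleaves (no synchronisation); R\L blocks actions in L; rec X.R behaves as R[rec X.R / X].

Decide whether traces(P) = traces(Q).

trace-distinct — witness ⟨b⟩

LTS(P): 4 reachable states
  s0 = c.a.c.0 | -c-> s1
  s1 = a.c.0 | -a-> s2
  s2 = c.0 | -c-> s3
  s3 = 0 | ·
LTS(Q): 4 reachable states
  t0 = c.a.c.0 + b.0 | -b-> t1, -c-> t2
  t1 = 0 | ·
  t2 = a.c.0 | -a-> t3
  t3 = c.0 | -c-> t1
Trace ⟨b⟩ through Q, begin at {t0}:
  after b @ step 1: {t1}
  ✓ Q
Trace ⟨b⟩ through P, begin at {s0}:
  after b @ step 1: no successor for P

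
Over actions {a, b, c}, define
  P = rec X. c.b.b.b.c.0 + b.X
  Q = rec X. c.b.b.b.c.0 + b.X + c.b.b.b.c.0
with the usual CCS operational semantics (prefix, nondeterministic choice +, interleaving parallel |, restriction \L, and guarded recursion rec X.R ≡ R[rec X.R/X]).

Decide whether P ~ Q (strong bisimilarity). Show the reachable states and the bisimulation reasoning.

bisimilar

LTS(P): 6 reachable states
  s0 = rec X. c.b.b.b.c.0 + b.X | -b-> s0, -c-> s1
  s1 = b.b.b.c.0 | -b-> s2
  s2 = b.b.c.0 | -b-> s3
  s3 = b.c.0 | -b-> s4
  s4 = c.0 | -c-> s5
  s5 = 0 | stopped
LTS(Q): 6 reachable states
  t0 = rec X. c.b.b.b.c.0 + b.X + c.b.b.b.c.0 | -b-> t0, -c-> t1
  t1 = b.b.b.c.0 | -b-> t2
  t2 = b.b.c.0 | -b-> t3
  t3 = b.c.0 | -b-> t4
  t4 = c.0 | -c-> t5
  t5 = 0 | stopped
Bisimilarity quotient blocks:
  B0 = {s0, t0}
  B1 = {s1, t1}
  B2 = {s2, t2}
  B3 = {s3, t3}
  B4 = {s4, t4}
  B5 = {s5, t5}
s0 ∈ B0, t0 ∈ B0 → same block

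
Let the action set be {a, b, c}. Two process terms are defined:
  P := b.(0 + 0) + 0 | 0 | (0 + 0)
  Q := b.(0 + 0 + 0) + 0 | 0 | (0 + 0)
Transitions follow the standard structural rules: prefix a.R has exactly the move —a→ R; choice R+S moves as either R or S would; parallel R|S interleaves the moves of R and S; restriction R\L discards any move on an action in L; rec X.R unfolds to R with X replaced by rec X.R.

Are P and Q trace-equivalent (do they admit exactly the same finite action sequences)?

P's transition system — 2 states:
  p0 = b.(0 + 0) + 0 | 0 | (0 + 0) ⊢ —b→ p1
  p1 = 0 + 0 ⊢ deadlocked
Q's transition system — 2 states:
  q0 = b.(0 + 0 + 0) + 0 | 0 | (0 + 0) ⊢ —b→ q1
  q1 = 0 + 0 + 0 ⊢ deadlocked
Bisimilarity quotient blocks:
  B0 = {p0, q0}
  B1 = {p1, q1}
p0 ∈ B0, q0 ∈ B0 → same block
Bisimilar ⇒ trace-equivalent.

YES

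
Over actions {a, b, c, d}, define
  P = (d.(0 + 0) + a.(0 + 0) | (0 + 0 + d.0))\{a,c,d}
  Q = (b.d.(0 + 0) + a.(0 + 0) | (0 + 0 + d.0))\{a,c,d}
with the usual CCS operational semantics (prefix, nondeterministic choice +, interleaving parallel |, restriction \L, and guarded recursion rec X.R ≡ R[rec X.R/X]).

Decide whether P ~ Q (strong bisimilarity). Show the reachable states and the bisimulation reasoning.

P's transition system — 1 states:
  m0 = (d.(0 + 0) + a.(0 + 0) | (0 + 0 + d.0))\{a,c,d} ⊢ (no moves)
Q's transition system — 2 states:
  n0 = (b.d.(0 + 0) + a.(0 + 0) | (0 + 0 + d.0))\{a,c,d} ⊢ ··b··> n1
  n1 = (d.(0 + 0))\{a,c,d} ⊢ (no moves)
Bisimilarity quotient blocks:
  B0 = {m0, n1}
  B1 = {n0}
m0 ∈ B0, n0 ∈ B1 → different blocks

P ≁ Q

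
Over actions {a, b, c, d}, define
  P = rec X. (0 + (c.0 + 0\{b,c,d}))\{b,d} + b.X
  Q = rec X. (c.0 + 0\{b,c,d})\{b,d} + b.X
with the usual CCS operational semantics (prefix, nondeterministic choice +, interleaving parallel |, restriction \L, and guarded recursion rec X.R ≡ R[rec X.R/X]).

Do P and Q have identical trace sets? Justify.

trace-equivalent

P's transition system — 2 states:
  m0 = rec X. (0 + (c.0 + 0\{b,c,d}))\{b,d} + b.X ⊢ —b→ m0, —c→ m1
  m1 = 0\{b,d} ⊢ ∅
Q's transition system — 2 states:
  n0 = rec X. (c.0 + 0\{b,c,d})\{b,d} + b.X ⊢ —b→ n0, —c→ n1
  n1 = 0\{b,d} ⊢ ∅
Partition-refinement fixed point:
  B0 = {m0, n0}
  B1 = {m1, n1}
m0 ∈ B0, n0 ∈ B0 → same block
Bisimilar ⇒ trace-equivalent.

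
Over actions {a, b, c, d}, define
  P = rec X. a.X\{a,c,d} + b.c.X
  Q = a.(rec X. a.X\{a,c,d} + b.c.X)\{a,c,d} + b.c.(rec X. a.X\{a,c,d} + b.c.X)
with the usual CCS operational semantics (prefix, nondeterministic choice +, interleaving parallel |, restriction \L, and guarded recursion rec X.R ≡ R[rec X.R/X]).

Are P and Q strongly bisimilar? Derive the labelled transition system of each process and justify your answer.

P ~ Q

P's transition system — 4 states:
  m0 = rec X. a.X\{a,c,d} + b.c.X has moves =a=> m1, =b=> m2
  m1 = (rec X. a.X\{a,c,d} + b.c.X)\{a,c,d} has moves =b=> m3
  m2 = c.(rec X. a.X\{a,c,d} + b.c.X) has moves =c=> m0
  m3 = (c.(rec X. a.X\{a,c,d} + b.c.X))\{a,c,d} has moves deadlocked
Q's transition system — 5 states:
  n0 = a.(rec X. a.X\{a,c,d} + b.c.X)\{a,c,d} + b.c.(rec X. a.X\{a,c,d} + b.c.X) has moves =a=> n1, =b=> n2
  n1 = (rec X. a.X\{a,c,d} + b.c.X)\{a,c,d} has moves =b=> n3
  n2 = c.(rec X. a.X\{a,c,d} + b.c.X) has moves =c=> n4
  n3 = (c.(rec X. a.X\{a,c,d} + b.c.X))\{a,c,d} has moves deadlocked
  n4 = rec X. a.X\{a,c,d} + b.c.X has moves =a=> n1, =b=> n2
Partition-refinement fixed point:
  B0 = {m0, n0, n4}
  B1 = {m1, n1}
  B2 = {m3, n3}
  B3 = {m2, n2}
m0 ∈ B0, n0 ∈ B0 → same block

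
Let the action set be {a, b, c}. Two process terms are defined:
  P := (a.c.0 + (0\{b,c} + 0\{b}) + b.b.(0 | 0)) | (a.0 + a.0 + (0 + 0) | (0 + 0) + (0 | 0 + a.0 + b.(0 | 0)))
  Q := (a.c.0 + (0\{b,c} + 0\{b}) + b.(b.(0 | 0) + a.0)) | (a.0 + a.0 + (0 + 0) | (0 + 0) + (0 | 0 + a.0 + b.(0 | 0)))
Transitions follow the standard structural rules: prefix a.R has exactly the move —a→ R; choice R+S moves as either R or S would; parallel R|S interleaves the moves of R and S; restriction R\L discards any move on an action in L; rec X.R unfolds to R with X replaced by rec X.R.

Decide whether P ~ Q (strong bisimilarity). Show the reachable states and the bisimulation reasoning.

LTS(P): 15 reachable states
  p0 = (a.c.0 + (0\{b,c} + 0\{b}) + b.b.(0 | 0)) | (a.0 + a.0 + (0 + 0) | (0 + 0) + (0 | 0 + a.0 + b.(0 | 0))) :: =a=> p1, =a=> p2, =b=> p3, =b=> p4
  p1 = (a.c.0 + (0\{b,c} + 0\{b}) + b.b.(0 | 0)) | 0 :: =a=> p5, =b=> p6
  p2 = c.0 | (a.0 + a.0 + (0 + 0) | (0 + 0) + (0 | 0 + a.0 + b.(0 | 0))) :: =a=> p5, =b=> p7, =c=> p8
  p3 = (a.c.0 + (0\{b,c} + 0\{b}) + b.b.(0 | 0)) | (0 | 0) :: =a=> p7, =b=> p9
  p4 = b.(0 | 0) | (a.0 + a.0 + (0 + 0) | (0 + 0) + (0 | 0 + a.0 + b.(0 | 0))) :: =a=> p6, =b=> p10, =b=> p9
  p5 = c.0 | 0 :: =c=> p11
  p6 = b.(0 | 0) | 0 :: =b=> p12
  p7 = c.0 | (0 | 0) :: =c=> p13
  p8 = 0 | (a.0 + a.0 + (0 + 0) | (0 + 0) + (0 | 0 + a.0 + b.(0 | 0))) :: =a=> p11, =b=> p13
  p9 = b.(0 | 0) | (0 | 0) :: =b=> p14
  p10 = 0 | 0 | (a.0 + a.0 + (0 + 0) | (0 + 0) + (0 | 0 + a.0 + b.(0 | 0))) :: =a=> p12, =b=> p14
  p11 = 0 | 0 :: (no moves)
  p12 = 0 | 0 | 0 :: (no moves)
  p13 = 0 | (0 | 0) :: (no moves)
  p14 = 0 | 0 | (0 | 0) :: (no moves)
LTS(Q): 15 reachable states
  q0 = (a.c.0 + (0\{b,c} + 0\{b}) + b.(b.(0 | 0) + a.0)) | (a.0 + a.0 + (0 + 0) | (0 + 0) + (0 | 0 + a.0 + b.(0 | 0))) :: =a=> q1, =a=> q2, =b=> q3, =b=> q4
  q1 = (a.c.0 + (0\{b,c} + 0\{b}) + b.(b.(0 | 0) + a.0)) | 0 :: =a=> q5, =b=> q6
  q2 = c.0 | (a.0 + a.0 + (0 + 0) | (0 + 0) + (0 | 0 + a.0 + b.(0 | 0))) :: =a=> q5, =b=> q7, =c=> q8
  q3 = (a.c.0 + (0\{b,c} + 0\{b}) + b.(b.(0 | 0) + a.0)) | (0 | 0) :: =a=> q7, =b=> q9
  q4 = (b.(0 | 0) + a.0) | (a.0 + a.0 + (0 + 0) | (0 + 0) + (0 | 0 + a.0 + b.(0 | 0))) :: =a=> q6, =a=> q8, =b=> q10, =b=> q9
  q5 = c.0 | 0 :: =c=> q11
  q6 = (b.(0 | 0) + a.0) | 0 :: =a=> q11, =b=> q12
  q7 = c.0 | (0 | 0) :: =c=> q13
  q8 = 0 | (a.0 + a.0 + (0 + 0) | (0 + 0) + (0 | 0 + a.0 + b.(0 | 0))) :: =a=> q11, =b=> q13
  q9 = (b.(0 | 0) + a.0) | (0 | 0) :: =a=> q13, =b=> q14
  q10 = 0 | 0 | (a.0 + a.0 + (0 + 0) | (0 + 0) + (0 | 0 + a.0 + b.(0 | 0))) :: =a=> q12, =b=> q14
  q11 = 0 | 0 :: (no moves)
  q12 = 0 | 0 | 0 :: (no moves)
  q13 = 0 | (0 | 0) :: (no moves)
  q14 = 0 | 0 | (0 | 0) :: (no moves)
Bisimilarity quotient blocks:
  B0 = {p0}
  B1 = {p2, q2}
  B2 = {p5, p7, q5, q7}
  B3 = {p11, p12, p13, p14, q11, q12, q13, q14}
  B4 = {p10, p8, q10, q6, q8, q9}
  B5 = {p1, p3}
  B6 = {p6, p9}
  B7 = {p4}
  B8 = {q0}
  B9 = {q4}
  B10 = {q1, q3}
p0 ∈ B0, q0 ∈ B8 → different blocks

not bisimilar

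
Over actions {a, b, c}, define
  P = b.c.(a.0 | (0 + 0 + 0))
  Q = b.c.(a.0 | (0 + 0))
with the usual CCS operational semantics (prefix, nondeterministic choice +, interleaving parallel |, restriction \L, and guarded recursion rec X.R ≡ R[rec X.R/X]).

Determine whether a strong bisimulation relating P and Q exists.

bisimilar

P's transition system — 4 states:
  m0 = b.c.(a.0 | (0 + 0 + 0)) :: -b-> m1
  m1 = c.(a.0 | (0 + 0 + 0)) :: -c-> m2
  m2 = a.0 | (0 + 0 + 0) :: -a-> m3
  m3 = 0 | (0 + 0 + 0) :: ∅
Q's transition system — 4 states:
  n0 = b.c.(a.0 | (0 + 0)) :: -b-> n1
  n1 = c.(a.0 | (0 + 0)) :: -c-> n2
  n2 = a.0 | (0 + 0) :: -a-> n3
  n3 = 0 | (0 + 0) :: ∅
Partition-refinement fixed point:
  B0 = {m0, n0}
  B1 = {m1, n1}
  B2 = {m2, n2}
  B3 = {m3, n3}
m0 ∈ B0, n0 ∈ B0 → same block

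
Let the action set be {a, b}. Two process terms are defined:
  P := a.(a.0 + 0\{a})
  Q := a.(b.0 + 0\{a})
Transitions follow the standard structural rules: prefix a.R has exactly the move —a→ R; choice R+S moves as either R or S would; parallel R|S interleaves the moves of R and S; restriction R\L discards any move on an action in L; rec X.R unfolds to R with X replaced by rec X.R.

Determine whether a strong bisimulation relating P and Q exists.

NO

P's transition system — 3 states:
  p0 = a.(a.0 + 0\{a}) | --a--▸ p1
  p1 = a.0 + 0\{a} | --a--▸ p2
  p2 = 0 | deadlocked
Q's transition system — 3 states:
  q0 = a.(b.0 + 0\{a}) | --a--▸ q1
  q1 = b.0 + 0\{a} | --b--▸ q2
  q2 = 0 | deadlocked
Coarsest stable partition (strong bisimilarity classes):
  B0 = {p0}
  B1 = {p1}
  B2 = {p2, q2}
  B3 = {q0}
  B4 = {q1}
p0 ∈ B0, q0 ∈ B3 → different blocks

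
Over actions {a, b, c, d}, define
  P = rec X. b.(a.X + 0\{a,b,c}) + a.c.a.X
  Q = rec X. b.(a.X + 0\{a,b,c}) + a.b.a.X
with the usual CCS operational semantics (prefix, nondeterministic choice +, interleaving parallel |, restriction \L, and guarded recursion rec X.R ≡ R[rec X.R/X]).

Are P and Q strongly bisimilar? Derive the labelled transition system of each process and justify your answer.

not bisimilar

Reachable graph of P (4 states):
  m0 = rec X. b.(a.X + 0\{a,b,c}) + a.c.a.X | ··a··> m1, ··b··> m2
  m1 = c.a.(rec X. b.(a.X + 0\{a,b,c}) + a.c.a.X) | ··c··> m3
  m2 = a.(rec X. b.(a.X + 0\{a,b,c}) + a.c.a.X) + 0\{a,b,c} | ··a··> m0
  m3 = a.(rec X. b.(a.X + 0\{a,b,c}) + a.c.a.X) | ··a··> m0
Reachable graph of Q (4 states):
  n0 = rec X. b.(a.X + 0\{a,b,c}) + a.b.a.X | ··a··> n1, ··b··> n2
  n1 = b.a.(rec X. b.(a.X + 0\{a,b,c}) + a.b.a.X) | ··b··> n3
  n2 = a.(rec X. b.(a.X + 0\{a,b,c}) + a.b.a.X) + 0\{a,b,c} | ··a··> n0
  n3 = a.(rec X. b.(a.X + 0\{a,b,c}) + a.b.a.X) | ··a··> n0
Coarsest stable partition (strong bisimilarity classes):
  B0 = {m0}
  B1 = {m2, m3}
  B2 = {m1}
  B3 = {n0}
  B4 = {n2, n3}
  B5 = {n1}
m0 ∈ B0, n0 ∈ B3 → different blocks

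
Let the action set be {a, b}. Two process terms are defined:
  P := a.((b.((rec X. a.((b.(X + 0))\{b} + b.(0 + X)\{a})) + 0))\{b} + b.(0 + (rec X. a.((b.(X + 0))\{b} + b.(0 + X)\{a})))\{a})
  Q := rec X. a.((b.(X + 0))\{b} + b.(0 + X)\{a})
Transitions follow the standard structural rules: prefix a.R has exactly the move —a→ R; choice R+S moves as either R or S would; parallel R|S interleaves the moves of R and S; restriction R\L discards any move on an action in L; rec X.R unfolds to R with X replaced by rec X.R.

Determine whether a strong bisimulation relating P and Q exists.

LTS(P): 3 reachable states
  p0 = a.((b.((rec X. a.((b.(X + 0))\{b} + b.(0 + X)\{a})) + 0))\{b} + b.(0 + (rec X. a.((b.(X + 0))\{b} + b.(0 + X)\{a})))\{a}) has moves —a→ p1
  p1 = (b.((rec X. a.((b.(X + 0))\{b} + b.(0 + X)\{a})) + 0))\{b} + b.(0 + (rec X. a.((b.(X + 0))\{b} + b.(0 + X)\{a})))\{a} has moves —b→ p2
  p2 = (0 + (rec X. a.((b.(X + 0))\{b} + b.(0 + X)\{a})))\{a} has moves deadlocked
LTS(Q): 3 reachable states
  q0 = rec X. a.((b.(X + 0))\{b} + b.(0 + X)\{a}) has moves —a→ q1
  q1 = (b.((rec X. a.((b.(X + 0))\{b} + b.(0 + X)\{a})) + 0))\{b} + b.(0 + (rec X. a.((b.(X + 0))\{b} + b.(0 + X)\{a})))\{a} has moves —b→ q2
  q2 = (0 + (rec X. a.((b.(X + 0))\{b} + b.(0 + X)\{a})))\{a} has moves deadlocked
Coarsest stable partition (strong bisimilarity classes):
  B0 = {p0, q0}
  B1 = {p1, q1}
  B2 = {p2, q2}
p0 ∈ B0, q0 ∈ B0 → same block

bisimilar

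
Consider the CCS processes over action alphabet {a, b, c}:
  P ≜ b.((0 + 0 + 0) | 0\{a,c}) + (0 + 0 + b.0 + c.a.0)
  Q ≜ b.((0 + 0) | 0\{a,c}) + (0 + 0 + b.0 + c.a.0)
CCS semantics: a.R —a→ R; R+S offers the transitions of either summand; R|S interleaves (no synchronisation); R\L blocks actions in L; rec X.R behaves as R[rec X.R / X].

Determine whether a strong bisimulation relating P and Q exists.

P's transition system — 4 states:
  p0 = b.((0 + 0 + 0) | 0\{a,c}) + (0 + 0 + b.0 + c.a.0) → ··b··> p1, ··b··> p2, ··c··> p3
  p1 = (0 + 0 + 0) | 0\{a,c} → deadlocked
  p2 = 0 → deadlocked
  p3 = a.0 → ··a··> p2
Q's transition system — 4 states:
  q0 = b.((0 + 0) | 0\{a,c}) + (0 + 0 + b.0 + c.a.0) → ··b··> q1, ··b··> q2, ··c··> q3
  q1 = (0 + 0) | 0\{a,c} → deadlocked
  q2 = 0 → deadlocked
  q3 = a.0 → ··a··> q2
Bisimilarity quotient blocks:
  B0 = {p0, q0}
  B1 = {p1, p2, q1, q2}
  B2 = {p3, q3}
p0 ∈ B0, q0 ∈ B0 → same block

P ~ Q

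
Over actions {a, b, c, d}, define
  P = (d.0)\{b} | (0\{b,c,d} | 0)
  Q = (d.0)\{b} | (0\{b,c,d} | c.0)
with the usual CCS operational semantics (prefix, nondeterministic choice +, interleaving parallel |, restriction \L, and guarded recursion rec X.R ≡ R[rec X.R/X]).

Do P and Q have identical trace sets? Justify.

LTS(P): 2 reachable states
  s0 = (d.0)\{b} | (0\{b,c,d} | 0) | —d→ s1
  s1 = 0\{b} | (0\{b,c,d} | 0) | stopped
LTS(Q): 4 reachable states
  t0 = (d.0)\{b} | (0\{b,c,d} | c.0) | —c→ t1, —d→ t2
  t1 = (d.0)\{b} | (0\{b,c,d} | 0) | —d→ t3
  t2 = 0\{b} | (0\{b,c,d} | c.0) | —c→ t3
  t3 = 0\{b} | (0\{b,c,d} | 0) | stopped
Executing c from Q (initial set {t0}):
  step 1 (c): {t1}
  — Q admits the full trace.
Executing c from P (initial set {s0}):
  step 1 (c): ∅ (P stuck)

trace-distinct — witness ⟨c⟩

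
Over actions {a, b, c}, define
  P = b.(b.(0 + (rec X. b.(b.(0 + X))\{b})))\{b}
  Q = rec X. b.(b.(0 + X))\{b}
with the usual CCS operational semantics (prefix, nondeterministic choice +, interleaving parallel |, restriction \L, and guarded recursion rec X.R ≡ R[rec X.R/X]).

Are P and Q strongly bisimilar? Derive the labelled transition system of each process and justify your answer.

P ~ Q

Reachable graph of P (2 states):
  m0 = b.(b.(0 + (rec X. b.(b.(0 + X))\{b})))\{b} | -b-> m1
  m1 = (b.(0 + (rec X. b.(b.(0 + X))\{b})))\{b} | stopped
Reachable graph of Q (2 states):
  n0 = rec X. b.(b.(0 + X))\{b} | -b-> n1
  n1 = (b.(0 + (rec X. b.(b.(0 + X))\{b})))\{b} | stopped
Coarsest stable partition (strong bisimilarity classes):
  B0 = {m0, n0}
  B1 = {m1, n1}
m0 ∈ B0, n0 ∈ B0 → same block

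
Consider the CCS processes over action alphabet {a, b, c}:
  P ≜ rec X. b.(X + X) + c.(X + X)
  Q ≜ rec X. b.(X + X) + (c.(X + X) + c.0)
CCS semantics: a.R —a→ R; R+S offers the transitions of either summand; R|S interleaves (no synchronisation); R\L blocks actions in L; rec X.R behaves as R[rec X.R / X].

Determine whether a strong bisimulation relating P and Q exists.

NO

Reachable graph of P (2 states):
  m0 = rec X. b.(X + X) + c.(X + X) → =b=> m1, =c=> m1
  m1 = (rec X. b.(X + X) + c.(X + X)) + (rec X. b.(X + X) + c.(X + X)) → =b=> m1, =c=> m1
Reachable graph of Q (3 states):
  n0 = rec X. b.(X + X) + (c.(X + X) + c.0) → =b=> n1, =c=> n1, =c=> n2
  n1 = (rec X. b.(X + X) + (c.(X + X) + c.0)) + (rec X. b.(X + X) + (c.(X + X) + c.0)) → =b=> n1, =c=> n1, =c=> n2
  n2 = 0 → stopped
Bisimilarity quotient blocks:
  B0 = {m0, m1}
  B1 = {n0, n1}
  B2 = {n2}
m0 ∈ B0, n0 ∈ B1 → different blocks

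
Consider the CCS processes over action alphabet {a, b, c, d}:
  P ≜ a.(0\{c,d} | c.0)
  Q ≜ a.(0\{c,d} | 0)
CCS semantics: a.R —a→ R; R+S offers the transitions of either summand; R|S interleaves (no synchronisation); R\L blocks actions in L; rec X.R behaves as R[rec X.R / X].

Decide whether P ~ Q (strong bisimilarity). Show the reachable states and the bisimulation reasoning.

not bisimilar

LTS(P): 3 reachable states
  u0 = a.(0\{c,d} | c.0) has moves ··a··> u1
  u1 = 0\{c,d} | c.0 has moves ··c··> u2
  u2 = 0\{c,d} | 0 has moves ∅
LTS(Q): 2 reachable states
  v0 = a.(0\{c,d} | 0) has moves ··a··> v1
  v1 = 0\{c,d} | 0 has moves ∅
Bisimilarity quotient blocks:
  B0 = {u0}
  B1 = {u1}
  B2 = {u2, v1}
  B3 = {v0}
u0 ∈ B0, v0 ∈ B3 → different blocks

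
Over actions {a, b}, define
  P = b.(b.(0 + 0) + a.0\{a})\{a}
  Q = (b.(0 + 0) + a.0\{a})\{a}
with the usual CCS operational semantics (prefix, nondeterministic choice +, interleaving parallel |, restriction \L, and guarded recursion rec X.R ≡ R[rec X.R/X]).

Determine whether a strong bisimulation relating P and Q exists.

not bisimilar

LTS(P): 3 reachable states
  u0 = b.(b.(0 + 0) + a.0\{a})\{a} | —b→ u1
  u1 = (b.(0 + 0) + a.0\{a})\{a} | —b→ u2
  u2 = (0 + 0)\{a} | stopped
LTS(Q): 2 reachable states
  v0 = (b.(0 + 0) + a.0\{a})\{a} | —b→ v1
  v1 = (0 + 0)\{a} | stopped
Partition-refinement fixed point:
  B0 = {u0}
  B1 = {u1, v0}
  B2 = {u2, v1}
u0 ∈ B0, v0 ∈ B1 → different blocks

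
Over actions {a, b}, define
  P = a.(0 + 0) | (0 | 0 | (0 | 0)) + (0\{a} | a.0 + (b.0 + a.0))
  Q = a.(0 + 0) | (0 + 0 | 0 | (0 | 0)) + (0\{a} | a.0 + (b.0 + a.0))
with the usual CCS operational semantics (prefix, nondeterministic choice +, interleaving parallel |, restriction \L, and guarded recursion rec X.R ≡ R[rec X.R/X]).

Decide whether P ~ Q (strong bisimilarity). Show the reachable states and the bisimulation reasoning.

Reachable graph of P (4 states):
  s0 = a.(0 + 0) | (0 | 0 | (0 | 0)) + (0\{a} | a.0 + (b.0 + a.0)) | ··a··> s1, ··a··> s2, ··a··> s3, ··b··> s2
  s1 = (0 + 0) | (0 | 0 | (0 | 0)) | ∅
  s2 = 0 | ∅
  s3 = 0\{a} | 0 | ∅
Reachable graph of Q (4 states):
  t0 = a.(0 + 0) | (0 + 0 | 0 | (0 | 0)) + (0\{a} | a.0 + (b.0 + a.0)) | ··a··> t1, ··a··> t2, ··a··> t3, ··b··> t2
  t1 = (0 + 0) | (0 + 0 | 0 | (0 | 0)) | ∅
  t2 = 0 | ∅
  t3 = 0\{a} | 0 | ∅
Coarsest stable partition (strong bisimilarity classes):
  B0 = {s0, t0}
  B1 = {s1, s2, s3, t1, t2, t3}
s0 ∈ B0, t0 ∈ B0 → same block

YES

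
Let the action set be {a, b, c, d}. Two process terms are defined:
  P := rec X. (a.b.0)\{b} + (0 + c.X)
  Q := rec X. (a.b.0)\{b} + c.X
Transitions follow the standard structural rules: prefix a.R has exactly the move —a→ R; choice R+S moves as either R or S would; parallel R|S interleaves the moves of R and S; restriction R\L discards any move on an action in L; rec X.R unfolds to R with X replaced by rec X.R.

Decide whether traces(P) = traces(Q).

traces(P) = traces(Q)

LTS(P): 2 reachable states
  s0 = rec X. (a.b.0)\{b} + (0 + c.X) → -a-> s1, -c-> s0
  s1 = (b.0)\{b} → (no moves)
LTS(Q): 2 reachable states
  t0 = rec X. (a.b.0)\{b} + c.X → -a-> t1, -c-> t0
  t1 = (b.0)\{b} → (no moves)
Coarsest stable partition (strong bisimilarity classes):
  B0 = {s0, t0}
  B1 = {s1, t1}
s0 ∈ B0, t0 ∈ B0 → same block
Bisimilar ⇒ trace-equivalent.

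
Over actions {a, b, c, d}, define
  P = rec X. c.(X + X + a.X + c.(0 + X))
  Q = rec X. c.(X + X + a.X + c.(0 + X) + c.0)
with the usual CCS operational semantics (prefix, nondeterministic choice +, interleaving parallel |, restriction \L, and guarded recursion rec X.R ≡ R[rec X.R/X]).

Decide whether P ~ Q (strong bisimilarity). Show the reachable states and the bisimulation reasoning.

LTS(P): 3 reachable states
  u0 = rec X. c.(X + X + a.X + c.(0 + X)) :: ··c··> u1
  u1 = (rec X. c.(X + X + a.X + c.(0 + X))) + (rec X. c.(X + X + a.X + c.(0 + X))) + a.(rec X. c.(X + X + a.X + c.(0 + X))) + c.(0 + (rec X. c.(X + X + a.X + c.(0 + X)))) :: ··a··> u0, ··c··> u1, ··c··> u2
  u2 = 0 + (rec X. c.(X + X + a.X + c.(0 + X))) :: ··c··> u1
LTS(Q): 4 reachable states
  v0 = rec X. c.(X + X + a.X + c.(0 + X) + c.0) :: ··c··> v1
  v1 = (rec X. c.(X + X + a.X + c.(0 + X) + c.0)) + (rec X. c.(X + X + a.X + c.(0 + X) + c.0)) + a.(rec X. c.(X + X + a.X + c.(0 + X) + c.0)) + c.(0 + (rec X. c.(X + X + a.X + c.(0 + X) + c.0))) + c.0 :: ··a··> v0, ··c··> v1, ··c··> v2, ··c··> v3
  v2 = 0 :: ∅
  v3 = 0 + (rec X. c.(X + X + a.X + c.(0 + X) + c.0)) :: ··c··> v1
Coarsest stable partition (strong bisimilarity classes):
  B0 = {u0, u2}
  B1 = {u1}
  B2 = {v0, v3}
  B3 = {v1}
  B4 = {v2}
u0 ∈ B0, v0 ∈ B2 → different blocks

NO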